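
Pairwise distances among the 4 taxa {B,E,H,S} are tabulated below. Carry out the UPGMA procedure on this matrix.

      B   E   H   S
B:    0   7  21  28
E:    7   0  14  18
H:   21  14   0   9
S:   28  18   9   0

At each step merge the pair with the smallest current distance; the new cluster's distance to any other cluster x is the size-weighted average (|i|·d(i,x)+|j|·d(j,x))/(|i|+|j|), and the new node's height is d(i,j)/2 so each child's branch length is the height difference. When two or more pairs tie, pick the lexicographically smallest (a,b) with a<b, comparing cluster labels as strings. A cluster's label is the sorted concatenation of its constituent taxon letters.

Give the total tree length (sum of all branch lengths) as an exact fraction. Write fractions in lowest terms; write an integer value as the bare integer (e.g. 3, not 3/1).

113/4

1. join B+E (d=7) ⇒ BE; edges |B|=7/2, |E|=7/2
  updated: d(BE,H)=35/2, d(BE,S)=23
2. join H+S (d=9) ⇒ HS; edges |H|=9/2, |S|=9/2
  updated: d(BE,HS)=81/4
3. join BE+HS (d=81/4) ⇒ BEHS; edges |BE|=53/8, |HS|=45/8
final tree: ((B:7/2,E:7/2):53/8,(H:9/2,S:9/2):45/8)
total length: 113/4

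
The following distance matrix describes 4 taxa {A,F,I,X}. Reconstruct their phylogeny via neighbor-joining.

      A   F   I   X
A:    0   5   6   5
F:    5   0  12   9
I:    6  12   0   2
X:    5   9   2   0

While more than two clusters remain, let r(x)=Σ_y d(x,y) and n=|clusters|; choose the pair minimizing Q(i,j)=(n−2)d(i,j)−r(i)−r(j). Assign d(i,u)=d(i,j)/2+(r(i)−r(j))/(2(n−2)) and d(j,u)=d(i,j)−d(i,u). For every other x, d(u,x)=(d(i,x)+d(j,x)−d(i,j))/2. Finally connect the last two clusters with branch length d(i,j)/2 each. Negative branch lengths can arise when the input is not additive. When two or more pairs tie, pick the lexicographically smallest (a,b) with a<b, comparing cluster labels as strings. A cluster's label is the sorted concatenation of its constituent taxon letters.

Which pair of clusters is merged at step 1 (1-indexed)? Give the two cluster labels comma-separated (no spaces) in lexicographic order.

step 1: merge (A,F) at d=5, Q=-32; branch lengths A→0, F→5; new cluster AF
  updated: d(AF,I)=13/2, d(AF,X)=9/2
step 2: merge (AF,I) at d=13/2, Q=-13; branch lengths AF→9/2, I→2; new cluster AFI
  updated: d(AFI,X)=0
step 3: merge (AFI,X) at d=0; branch lengths AFI→0, X→0; new cluster AFIX
final tree: (((A:0,F:5):9/2,I:2):0,X:0)
total length: 23/2

A,F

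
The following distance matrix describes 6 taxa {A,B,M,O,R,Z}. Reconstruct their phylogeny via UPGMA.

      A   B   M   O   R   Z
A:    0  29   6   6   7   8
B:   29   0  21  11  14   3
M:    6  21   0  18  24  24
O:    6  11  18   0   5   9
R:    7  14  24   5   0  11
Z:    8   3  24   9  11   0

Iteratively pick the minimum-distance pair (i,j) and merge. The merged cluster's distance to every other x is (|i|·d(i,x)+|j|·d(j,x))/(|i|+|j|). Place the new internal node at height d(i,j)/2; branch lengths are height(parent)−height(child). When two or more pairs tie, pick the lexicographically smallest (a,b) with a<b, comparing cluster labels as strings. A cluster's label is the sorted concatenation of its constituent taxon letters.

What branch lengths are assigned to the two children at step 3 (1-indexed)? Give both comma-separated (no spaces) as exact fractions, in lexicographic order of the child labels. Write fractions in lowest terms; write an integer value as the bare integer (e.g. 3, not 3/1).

3,3

step 1: merge (B,Z) at d=3; branch lengths B→3/2, Z→3/2; new cluster BZ
  updated: d(A,BZ)=37/2, d(BZ,M)=45/2, d(BZ,O)=10, d(BZ,R)=25/2
step 2: merge (O,R) at d=5; branch lengths O→5/2, R→5/2; new cluster OR
  updated: d(A,OR)=13/2, d(BZ,OR)=45/4, d(M,OR)=21
step 3: merge (A,M) at d=6; branch lengths A→3, M→3; new cluster AM
  updated: d(AM,BZ)=41/2, d(AM,OR)=55/4
step 4: merge (BZ,OR) at d=45/4; branch lengths BZ→33/8, OR→25/8; new cluster BORZ
  updated: d(AM,BORZ)=137/8
step 5: merge (AM,BORZ) at d=137/8; branch lengths AM→89/16, BORZ→47/16; new cluster ABMORZ
final tree: ((A:3,M:3):89/16,((B:3/2,Z:3/2):33/8,(O:5/2,R:5/2):25/8):47/16)
total length: 119/4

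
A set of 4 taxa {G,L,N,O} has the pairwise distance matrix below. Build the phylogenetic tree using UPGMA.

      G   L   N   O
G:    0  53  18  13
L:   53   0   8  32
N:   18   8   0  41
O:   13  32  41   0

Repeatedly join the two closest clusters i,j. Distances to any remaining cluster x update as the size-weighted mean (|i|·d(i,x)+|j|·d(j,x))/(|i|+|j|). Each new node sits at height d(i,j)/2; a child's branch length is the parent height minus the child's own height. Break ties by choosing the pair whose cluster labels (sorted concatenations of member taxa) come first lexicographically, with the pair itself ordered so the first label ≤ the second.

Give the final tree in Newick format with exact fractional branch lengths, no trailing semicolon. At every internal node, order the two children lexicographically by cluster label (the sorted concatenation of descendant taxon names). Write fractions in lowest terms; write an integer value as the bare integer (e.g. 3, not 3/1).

((G:13/2,O:13/2):23/2,(L:4,N:4):14)

1. join L+N (d=8) ⇒ LN; edges |L|=4, |N|=4
  updated: d(G,LN)=71/2, d(LN,O)=73/2
2. join G+O (d=13) ⇒ GO; edges |G|=13/2, |O|=13/2
  updated: d(GO,LN)=36
3. join GO+LN (d=36) ⇒ GLNO; edges |GO|=23/2, |LN|=14
final tree: ((G:13/2,O:13/2):23/2,(L:4,N:4):14)
total length: 93/2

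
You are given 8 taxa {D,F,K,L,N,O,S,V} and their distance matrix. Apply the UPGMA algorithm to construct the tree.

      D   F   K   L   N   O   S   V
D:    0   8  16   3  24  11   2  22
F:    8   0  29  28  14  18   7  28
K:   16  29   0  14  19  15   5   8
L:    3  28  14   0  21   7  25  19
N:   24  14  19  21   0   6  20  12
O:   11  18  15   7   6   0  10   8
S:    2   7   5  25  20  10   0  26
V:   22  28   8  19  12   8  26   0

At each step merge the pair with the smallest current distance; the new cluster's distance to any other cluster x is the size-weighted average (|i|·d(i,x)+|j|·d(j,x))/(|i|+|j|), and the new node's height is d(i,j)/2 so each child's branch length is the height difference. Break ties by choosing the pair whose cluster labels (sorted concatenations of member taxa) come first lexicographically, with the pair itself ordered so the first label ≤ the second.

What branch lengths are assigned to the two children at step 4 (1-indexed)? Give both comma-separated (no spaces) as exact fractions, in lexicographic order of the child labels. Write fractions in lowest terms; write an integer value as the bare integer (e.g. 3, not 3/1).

step 1: merge (D,S) at d=2; branch lengths D→1, S→1; new cluster DS
  updated: d(DS,F)=15/2, d(DS,K)=21/2, d(DS,L)=14, d(DS,N)=22, d(DS,O)=21/2, d(DS,V)=24
step 2: merge (N,O) at d=6; branch lengths N→3, O→3; new cluster NO
  updated: d(DS,NO)=65/4, d(F,NO)=16, d(K,NO)=17, d(L,NO)=14, d(NO,V)=10
step 3: merge (DS,F) at d=15/2; branch lengths DS→11/4, F→15/4; new cluster DFS
  updated: d(DFS,K)=50/3, d(DFS,L)=56/3, d(DFS,NO)=97/6, d(DFS,V)=76/3
step 4: merge (K,V) at d=8; branch lengths K→4, V→4; new cluster KV
  updated: d(DFS,KV)=21, d(KV,L)=33/2, d(KV,NO)=27/2
step 5: merge (KV,NO) at d=27/2; branch lengths KV→11/4, NO→15/4; new cluster KNOV
  updated: d(DFS,KNOV)=223/12, d(KNOV,L)=61/4
step 6: merge (KNOV,L) at d=61/4; branch lengths KNOV→7/8, L→61/8; new cluster KLNOV
  updated: d(DFS,KLNOV)=93/5
step 7: merge (DFS,KLNOV) at d=93/5; branch lengths DFS→111/20, KLNOV→67/40; new cluster DFKLNOSV
final tree: (((D:1,S:1):11/4,F:15/4):111/20,(((K:4,V:4):11/4,(N:3,O:3):15/4):7/8,L:61/8):67/40)
total length: 1789/40

4,4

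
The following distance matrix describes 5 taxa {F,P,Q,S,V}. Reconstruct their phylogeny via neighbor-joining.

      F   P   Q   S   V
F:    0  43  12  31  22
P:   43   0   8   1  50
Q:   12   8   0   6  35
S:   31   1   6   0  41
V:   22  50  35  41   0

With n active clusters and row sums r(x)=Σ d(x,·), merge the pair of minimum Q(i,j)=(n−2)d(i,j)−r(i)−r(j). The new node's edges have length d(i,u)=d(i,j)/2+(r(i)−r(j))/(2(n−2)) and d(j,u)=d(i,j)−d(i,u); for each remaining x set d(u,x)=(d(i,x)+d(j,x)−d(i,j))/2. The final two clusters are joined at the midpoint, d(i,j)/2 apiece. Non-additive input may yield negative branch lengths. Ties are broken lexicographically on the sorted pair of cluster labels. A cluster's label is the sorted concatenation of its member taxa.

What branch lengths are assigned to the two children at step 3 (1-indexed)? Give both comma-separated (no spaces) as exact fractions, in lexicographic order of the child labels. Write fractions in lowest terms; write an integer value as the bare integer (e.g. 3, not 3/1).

95/8,29/8

iteration 1: select F,V (d=22, Q=-190); attach at lengths (13/3, 53/3); label the merged cluster FV
  updated: d(FV,P)=71/2, d(FV,Q)=25/2, d(FV,S)=25
iteration 2: select FV,Q (d=25/2, Q=-149/2); attach at lengths (143/8, -43/8); label the merged cluster FQV
  updated: d(FQV,P)=31/2, d(FQV,S)=37/4
iteration 3: select FQV,P (d=31/2, Q=-103/4); attach at lengths (95/8, 29/8); label the merged cluster FPQV
  updated: d(FPQV,S)=-21/8
iteration 4: select FPQV,S (d=-21/8); attach at lengths (-21/16, -21/16); label the merged cluster FPQSV
final tree: ((((F:13/3,V:53/3):143/8,Q:-43/8):95/8,P:29/8):-21/16,S:-21/16)
total length: 379/8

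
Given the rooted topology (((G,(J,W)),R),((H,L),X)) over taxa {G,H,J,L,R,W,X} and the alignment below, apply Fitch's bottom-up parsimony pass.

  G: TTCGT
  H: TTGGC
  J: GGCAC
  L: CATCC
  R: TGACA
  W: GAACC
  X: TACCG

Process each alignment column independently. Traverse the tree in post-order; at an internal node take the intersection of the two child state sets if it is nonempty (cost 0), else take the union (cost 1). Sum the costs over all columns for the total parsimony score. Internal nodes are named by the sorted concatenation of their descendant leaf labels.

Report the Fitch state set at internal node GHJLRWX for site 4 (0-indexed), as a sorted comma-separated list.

C

site 0, node JW: J={G} ∩ W={G} → {G} (+0)
site 0, node GJW: G={T} ∪ JW={G} → {G,T} (+1)
site 0, node GJRW: GJW={G,T} ∩ R={T} → {T} (+0)
site 0, node HL: H={T} ∪ L={C} → {C,T} (+1)
site 0, node HLX: HL={C,T} ∩ X={T} → {T} (+0)
site 0, node GHJLRWX: GJRW={T} ∩ HLX={T} → {T} (+0)
site 1, node JW: J={G} ∪ W={A} → {A,G} (+1)
site 1, node GJW: G={T} ∪ JW={A,G} → {A,G,T} (+1)
site 1, node GJRW: GJW={A,G,T} ∩ R={G} → {G} (+0)
site 1, node HL: H={T} ∪ L={A} → {A,T} (+1)
site 1, node HLX: HL={A,T} ∩ X={A} → {A} (+0)
site 1, node GHJLRWX: GJRW={G} ∪ HLX={A} → {A,G} (+1)
site 2, node JW: J={C} ∪ W={A} → {A,C} (+1)
site 2, node GJW: G={C} ∩ JW={A,C} → {C} (+0)
site 2, node GJRW: GJW={C} ∪ R={A} → {A,C} (+1)
site 2, node HL: H={G} ∪ L={T} → {G,T} (+1)
site 2, node HLX: HL={G,T} ∪ X={C} → {C,G,T} (+1)
site 2, node GHJLRWX: GJRW={A,C} ∩ HLX={C,G,T} → {C} (+0)
site 3, node JW: J={A} ∪ W={C} → {A,C} (+1)
site 3, node GJW: G={G} ∪ JW={A,C} → {A,C,G} (+1)
site 3, node GJRW: GJW={A,C,G} ∩ R={C} → {C} (+0)
site 3, node HL: H={G} ∪ L={C} → {C,G} (+1)
site 3, node HLX: HL={C,G} ∩ X={C} → {C} (+0)
site 3, node GHJLRWX: GJRW={C} ∩ HLX={C} → {C} (+0)
site 4, node JW: J={C} ∩ W={C} → {C} (+0)
site 4, node GJW: G={T} ∪ JW={C} → {C,T} (+1)
site 4, node GJRW: GJW={C,T} ∪ R={A} → {A,C,T} (+1)
site 4, node HL: H={C} ∩ L={C} → {C} (+0)
site 4, node HLX: HL={C} ∪ X={G} → {C,G} (+1)
site 4, node GHJLRWX: GJRW={A,C,T} ∩ HLX={C,G} → {C} (+0)
per-site changes: [2, 4, 4, 3, 3]; total = 16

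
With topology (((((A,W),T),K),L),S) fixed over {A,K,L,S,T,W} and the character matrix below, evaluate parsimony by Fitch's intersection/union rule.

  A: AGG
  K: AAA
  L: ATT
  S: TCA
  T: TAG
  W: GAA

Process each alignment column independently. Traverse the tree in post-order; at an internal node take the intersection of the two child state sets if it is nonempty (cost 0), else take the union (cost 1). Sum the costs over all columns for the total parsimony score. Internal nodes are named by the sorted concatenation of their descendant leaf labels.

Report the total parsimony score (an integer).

9

[col 0] AW: children A:{A}, W:{G} ∪→ {A,G}; cost 1
[col 0] ATW: children AW:{A,G}, T:{T} ∪→ {A,G,T}; cost 1
[col 0] AKTW: children ATW:{A,G,T}, K:{A} ∩→ {A}; cost 0
[col 0] AKLTW: children AKTW:{A}, L:{A} ∩→ {A}; cost 0
[col 0] AKLSTW: children AKLTW:{A}, S:{T} ∪→ {A,T}; cost 1
[col 1] AW: children A:{G}, W:{A} ∪→ {A,G}; cost 1
[col 1] ATW: children AW:{A,G}, T:{A} ∩→ {A}; cost 0
[col 1] AKTW: children ATW:{A}, K:{A} ∩→ {A}; cost 0
[col 1] AKLTW: children AKTW:{A}, L:{T} ∪→ {A,T}; cost 1
[col 1] AKLSTW: children AKLTW:{A,T}, S:{C} ∪→ {A,C,T}; cost 1
[col 2] AW: children A:{G}, W:{A} ∪→ {A,G}; cost 1
[col 2] ATW: children AW:{A,G}, T:{G} ∩→ {G}; cost 0
[col 2] AKTW: children ATW:{G}, K:{A} ∪→ {A,G}; cost 1
[col 2] AKLTW: children AKTW:{A,G}, L:{T} ∪→ {A,G,T}; cost 1
[col 2] AKLSTW: children AKLTW:{A,G,T}, S:{A} ∩→ {A}; cost 0
per-site changes: [3, 3, 3]; total = 9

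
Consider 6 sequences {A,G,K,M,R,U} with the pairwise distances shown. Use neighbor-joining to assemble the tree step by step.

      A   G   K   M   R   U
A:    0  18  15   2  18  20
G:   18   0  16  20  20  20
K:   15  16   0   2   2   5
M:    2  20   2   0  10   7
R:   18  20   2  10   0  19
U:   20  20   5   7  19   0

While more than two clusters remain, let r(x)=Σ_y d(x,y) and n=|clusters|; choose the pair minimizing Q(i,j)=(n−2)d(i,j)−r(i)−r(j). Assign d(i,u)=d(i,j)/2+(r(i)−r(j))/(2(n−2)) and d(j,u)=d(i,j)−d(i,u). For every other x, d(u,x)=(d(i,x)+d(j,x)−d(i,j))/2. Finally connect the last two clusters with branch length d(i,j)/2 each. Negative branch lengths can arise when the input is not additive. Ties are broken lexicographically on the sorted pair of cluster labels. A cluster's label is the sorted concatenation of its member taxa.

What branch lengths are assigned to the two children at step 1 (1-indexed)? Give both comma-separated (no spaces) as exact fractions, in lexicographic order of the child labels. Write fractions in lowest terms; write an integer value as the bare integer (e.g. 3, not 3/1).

5,-3

step 1: merge (A,M) at d=2, Q=-106; branch lengths A→5, M→-3; new cluster AM
  updated: d(AM,G)=18, d(AM,K)=15/2, d(AM,R)=13, d(AM,U)=25/2
step 2: merge (K,R) at d=2, Q=-157/2; branch lengths K→-35/12, R→59/12; new cluster KR
  updated: d(AM,KR)=37/4, d(G,KR)=17, d(KR,U)=11
step 3: merge (AM,G) at d=18, Q=-235/4; branch lengths AM→83/16, G→205/16; new cluster AGM
  updated: d(AGM,KR)=33/8, d(AGM,U)=29/4
step 4: merge (AGM,KR) at d=33/8, Q=-179/8; branch lengths AGM→3/16, KR→63/16; new cluster AGKMR
  updated: d(AGKMR,U)=113/16
step 5: merge (AGKMR,U) at d=113/16; branch lengths AGKMR→113/32, U→113/32; new cluster AGKMRU
final tree: ((((A:5,M:-3):83/16,G:205/16):3/16,(K:-35/12,R:59/12):63/16):113/32,U:113/32)
total length: 531/16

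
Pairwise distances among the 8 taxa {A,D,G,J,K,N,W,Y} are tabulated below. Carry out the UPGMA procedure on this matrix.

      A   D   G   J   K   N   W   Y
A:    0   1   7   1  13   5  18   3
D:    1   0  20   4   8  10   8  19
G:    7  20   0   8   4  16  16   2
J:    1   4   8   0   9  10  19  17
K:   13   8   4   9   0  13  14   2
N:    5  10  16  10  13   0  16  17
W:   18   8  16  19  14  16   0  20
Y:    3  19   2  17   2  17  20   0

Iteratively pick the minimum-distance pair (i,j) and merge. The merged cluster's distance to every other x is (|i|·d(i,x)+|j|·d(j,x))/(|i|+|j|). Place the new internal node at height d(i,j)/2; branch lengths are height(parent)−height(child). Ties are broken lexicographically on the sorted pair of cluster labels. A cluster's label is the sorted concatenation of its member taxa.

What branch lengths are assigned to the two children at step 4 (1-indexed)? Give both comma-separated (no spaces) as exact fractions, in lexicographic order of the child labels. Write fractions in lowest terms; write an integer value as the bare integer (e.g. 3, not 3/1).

1/2,3/2

step 1: merge (A,D) at d=1; branch lengths A→1/2, D→1/2; new cluster AD
  updated: d(AD,G)=27/2, d(AD,J)=5/2, d(AD,K)=21/2, d(AD,N)=15/2, d(AD,W)=13, d(AD,Y)=11
step 2: merge (G,Y) at d=2; branch lengths G→1, Y→1; new cluster GY
  updated: d(AD,GY)=49/4, d(GY,J)=25/2, d(GY,K)=3, d(GY,N)=33/2, d(GY,W)=18
step 3: merge (AD,J) at d=5/2; branch lengths AD→3/4, J→5/4; new cluster ADJ
  updated: d(ADJ,GY)=37/3, d(ADJ,K)=10, d(ADJ,N)=25/3, d(ADJ,W)=15
step 4: merge (GY,K) at d=3; branch lengths GY→1/2, K→3/2; new cluster GKY
  updated: d(ADJ,GKY)=104/9, d(GKY,N)=46/3, d(GKY,W)=50/3
step 5: merge (ADJ,N) at d=25/3; branch lengths ADJ→35/12, N→25/6; new cluster ADJN
  updated: d(ADJN,GKY)=25/2, d(ADJN,W)=61/4
step 6: merge (ADJN,GKY) at d=25/2; branch lengths ADJN→25/12, GKY→19/4; new cluster ADGJKNY
  updated: d(ADGJKNY,W)=111/7
step 7: merge (ADGJKNY,W) at d=111/7; branch lengths ADGJKNY→47/28, W→111/14; new cluster ADGJKNWY
final tree: (((((A:1/2,D:1/2):3/4,J:5/4):35/12,N:25/6):25/12,((G:1,Y:1):1/2,K:3/2):19/4):47/28,W:111/14)
total length: 641/21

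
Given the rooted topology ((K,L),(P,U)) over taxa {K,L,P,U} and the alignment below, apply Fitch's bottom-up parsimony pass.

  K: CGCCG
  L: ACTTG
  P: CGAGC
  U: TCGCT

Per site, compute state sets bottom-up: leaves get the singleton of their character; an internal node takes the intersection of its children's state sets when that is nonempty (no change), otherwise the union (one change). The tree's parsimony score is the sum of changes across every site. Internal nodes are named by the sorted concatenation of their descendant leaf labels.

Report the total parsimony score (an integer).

[col 0] KL: children K:{C}, L:{A} ∪→ {A,C}; cost 1
[col 0] PU: children P:{C}, U:{T} ∪→ {C,T}; cost 1
[col 0] KLPU: children KL:{A,C}, PU:{C,T} ∩→ {C}; cost 0
[col 1] KL: children K:{G}, L:{C} ∪→ {C,G}; cost 1
[col 1] PU: children P:{G}, U:{C} ∪→ {C,G}; cost 1
[col 1] KLPU: children KL:{C,G}, PU:{C,G} ∩→ {C,G}; cost 0
[col 2] KL: children K:{C}, L:{T} ∪→ {C,T}; cost 1
[col 2] PU: children P:{A}, U:{G} ∪→ {A,G}; cost 1
[col 2] KLPU: children KL:{C,T}, PU:{A,G} ∪→ {A,C,G,T}; cost 1
[col 3] KL: children K:{C}, L:{T} ∪→ {C,T}; cost 1
[col 3] PU: children P:{G}, U:{C} ∪→ {C,G}; cost 1
[col 3] KLPU: children KL:{C,T}, PU:{C,G} ∩→ {C}; cost 0
[col 4] KL: children K:{G}, L:{G} ∩→ {G}; cost 0
[col 4] PU: children P:{C}, U:{T} ∪→ {C,T}; cost 1
[col 4] KLPU: children KL:{G}, PU:{C,T} ∪→ {C,G,T}; cost 1
per-site changes: [2, 2, 3, 2, 2]; total = 11

11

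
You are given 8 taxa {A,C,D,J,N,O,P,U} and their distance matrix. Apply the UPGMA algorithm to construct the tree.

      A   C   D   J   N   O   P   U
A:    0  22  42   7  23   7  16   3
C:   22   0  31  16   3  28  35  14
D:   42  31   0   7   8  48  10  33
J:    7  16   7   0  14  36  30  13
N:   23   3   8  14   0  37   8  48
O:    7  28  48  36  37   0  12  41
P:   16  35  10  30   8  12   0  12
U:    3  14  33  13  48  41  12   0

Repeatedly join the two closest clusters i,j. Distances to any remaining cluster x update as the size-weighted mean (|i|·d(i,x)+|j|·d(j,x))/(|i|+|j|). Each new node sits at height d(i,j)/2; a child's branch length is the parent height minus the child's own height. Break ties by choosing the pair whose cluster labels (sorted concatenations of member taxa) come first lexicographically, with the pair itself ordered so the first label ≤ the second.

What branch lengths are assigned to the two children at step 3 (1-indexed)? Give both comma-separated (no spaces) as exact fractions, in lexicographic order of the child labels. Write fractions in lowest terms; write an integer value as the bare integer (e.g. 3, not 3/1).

step 1: merge (A,U) at d=3; branch lengths A→3/2, U→3/2; new cluster AU
  updated: d(AU,C)=18, d(AU,D)=75/2, d(AU,J)=10, d(AU,N)=71/2, d(AU,O)=24, d(AU,P)=14
step 2: merge (C,N) at d=3; branch lengths C→3/2, N→3/2; new cluster CN
  updated: d(AU,CN)=107/4, d(CN,D)=39/2, d(CN,J)=15, d(CN,O)=65/2, d(CN,P)=43/2
step 3: merge (D,J) at d=7; branch lengths D→7/2, J→7/2; new cluster DJ
  updated: d(AU,DJ)=95/4, d(CN,DJ)=69/4, d(DJ,O)=42, d(DJ,P)=20
step 4: merge (O,P) at d=12; branch lengths O→6, P→6; new cluster OP
  updated: d(AU,OP)=19, d(CN,OP)=27, d(DJ,OP)=31
step 5: merge (CN,DJ) at d=69/4; branch lengths CN→57/8, DJ→41/8; new cluster CDJN
  updated: d(AU,CDJN)=101/4, d(CDJN,OP)=29
step 6: merge (AU,OP) at d=19; branch lengths AU→8, OP→7/2; new cluster AOPU
  updated: d(AOPU,CDJN)=217/8
step 7: merge (AOPU,CDJN) at d=217/8; branch lengths AOPU→65/16, CDJN→79/16; new cluster ACDJNOPU
final tree: (((A:3/2,U:3/2):8,(O:6,P:6):7/2):65/16,((C:3/2,N:3/2):57/8,(D:7/2,J:7/2):41/8):79/16)
total length: 231/4

7/2,7/2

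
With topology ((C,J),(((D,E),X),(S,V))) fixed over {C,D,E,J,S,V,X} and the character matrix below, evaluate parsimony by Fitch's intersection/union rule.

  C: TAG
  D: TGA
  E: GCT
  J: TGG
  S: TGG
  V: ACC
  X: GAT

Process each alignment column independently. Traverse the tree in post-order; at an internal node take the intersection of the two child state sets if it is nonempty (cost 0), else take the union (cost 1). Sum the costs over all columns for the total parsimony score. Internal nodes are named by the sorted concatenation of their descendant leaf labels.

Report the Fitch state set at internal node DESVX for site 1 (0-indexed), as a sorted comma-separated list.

C,G

site 0, node CJ: C={T} ∩ J={T} → {T} (+0)
site 0, node DE: D={T} ∪ E={G} → {G,T} (+1)
site 0, node DEX: DE={G,T} ∩ X={G} → {G} (+0)
site 0, node SV: S={T} ∪ V={A} → {A,T} (+1)
site 0, node DESVX: DEX={G} ∪ SV={A,T} → {A,G,T} (+1)
site 0, node CDEJSVX: CJ={T} ∩ DESVX={A,G,T} → {T} (+0)
site 1, node CJ: C={A} ∪ J={G} → {A,G} (+1)
site 1, node DE: D={G} ∪ E={C} → {C,G} (+1)
site 1, node DEX: DE={C,G} ∪ X={A} → {A,C,G} (+1)
site 1, node SV: S={G} ∪ V={C} → {C,G} (+1)
site 1, node DESVX: DEX={A,C,G} ∩ SV={C,G} → {C,G} (+0)
site 1, node CDEJSVX: CJ={A,G} ∩ DESVX={C,G} → {G} (+0)
site 2, node CJ: C={G} ∩ J={G} → {G} (+0)
site 2, node DE: D={A} ∪ E={T} → {A,T} (+1)
site 2, node DEX: DE={A,T} ∩ X={T} → {T} (+0)
site 2, node SV: S={G} ∪ V={C} → {C,G} (+1)
site 2, node DESVX: DEX={T} ∪ SV={C,G} → {C,G,T} (+1)
site 2, node CDEJSVX: CJ={G} ∩ DESVX={C,G,T} → {G} (+0)
per-site changes: [3, 4, 3]; total = 10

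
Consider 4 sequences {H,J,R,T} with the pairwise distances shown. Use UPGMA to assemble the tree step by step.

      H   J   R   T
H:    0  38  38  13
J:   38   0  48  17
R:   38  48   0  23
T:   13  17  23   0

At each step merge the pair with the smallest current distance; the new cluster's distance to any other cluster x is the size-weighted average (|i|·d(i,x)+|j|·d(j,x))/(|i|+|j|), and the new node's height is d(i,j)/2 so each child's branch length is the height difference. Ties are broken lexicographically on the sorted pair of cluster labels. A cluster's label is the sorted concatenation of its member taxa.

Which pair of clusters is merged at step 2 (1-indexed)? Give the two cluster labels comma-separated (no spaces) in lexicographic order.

HT,J

iteration 1: select H,T (d=13); attach at lengths (13/2, 13/2); label the merged cluster HT
  updated: d(HT,J)=55/2, d(HT,R)=61/2
iteration 2: select HT,J (d=55/2); attach at lengths (29/4, 55/4); label the merged cluster HJT
  updated: d(HJT,R)=109/3
iteration 3: select HJT,R (d=109/3); attach at lengths (53/12, 109/6); label the merged cluster HJRT
final tree: (((H:13/2,T:13/2):29/4,J:55/4):53/12,R:109/6)
total length: 679/12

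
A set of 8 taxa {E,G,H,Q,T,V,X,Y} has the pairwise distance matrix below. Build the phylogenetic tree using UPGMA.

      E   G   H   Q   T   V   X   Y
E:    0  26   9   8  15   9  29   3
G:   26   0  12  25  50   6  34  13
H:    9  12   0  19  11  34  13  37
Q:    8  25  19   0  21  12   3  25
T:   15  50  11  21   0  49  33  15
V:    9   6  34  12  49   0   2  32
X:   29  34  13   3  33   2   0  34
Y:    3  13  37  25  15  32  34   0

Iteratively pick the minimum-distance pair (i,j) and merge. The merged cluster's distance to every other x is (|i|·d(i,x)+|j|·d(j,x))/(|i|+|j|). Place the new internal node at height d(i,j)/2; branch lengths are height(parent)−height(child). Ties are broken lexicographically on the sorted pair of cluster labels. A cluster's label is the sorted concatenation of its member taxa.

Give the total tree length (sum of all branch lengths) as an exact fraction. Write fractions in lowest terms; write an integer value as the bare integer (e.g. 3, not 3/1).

2761/48

1. join V+X (d=2) ⇒ VX; edges |V|=1, |X|=1
  updated: d(E,VX)=19, d(G,VX)=20, d(H,VX)=47/2, d(Q,VX)=15/2, d(T,VX)=41, d(VX,Y)=33
2. join E+Y (d=3) ⇒ EY; edges |E|=3/2, |Y|=3/2
  updated: d(EY,G)=39/2, d(EY,H)=23, d(EY,Q)=33/2, d(EY,T)=15, d(EY,VX)=26
3. join Q+VX (d=15/2) ⇒ QVX; edges |Q|=15/4, |VX|=11/4
  updated: d(EY,QVX)=137/6, d(G,QVX)=65/3, d(H,QVX)=22, d(QVX,T)=103/3
4. join H+T (d=11) ⇒ HT; edges |H|=11/2, |T|=11/2
  updated: d(EY,HT)=19, d(G,HT)=31, d(HT,QVX)=169/6
5. join EY+HT (d=19) ⇒ EHTY; edges |EY|=8, |HT|=4
  updated: d(EHTY,G)=101/4, d(EHTY,QVX)=51/2
6. join G+QVX (d=65/3) ⇒ GQVX; edges |G|=65/6, |QVX|=85/12
  updated: d(EHTY,GQVX)=407/16
7. join EHTY+GQVX (d=407/16) ⇒ EGHQTVXY; edges |EHTY|=103/32, |GQVX|=181/96
final tree: (((E:3/2,Y:3/2):8,(H:11/2,T:11/2):4):103/32,(G:65/6,(Q:15/4,(V:1,X:1):11/4):85/12):181/96)
total length: 2761/48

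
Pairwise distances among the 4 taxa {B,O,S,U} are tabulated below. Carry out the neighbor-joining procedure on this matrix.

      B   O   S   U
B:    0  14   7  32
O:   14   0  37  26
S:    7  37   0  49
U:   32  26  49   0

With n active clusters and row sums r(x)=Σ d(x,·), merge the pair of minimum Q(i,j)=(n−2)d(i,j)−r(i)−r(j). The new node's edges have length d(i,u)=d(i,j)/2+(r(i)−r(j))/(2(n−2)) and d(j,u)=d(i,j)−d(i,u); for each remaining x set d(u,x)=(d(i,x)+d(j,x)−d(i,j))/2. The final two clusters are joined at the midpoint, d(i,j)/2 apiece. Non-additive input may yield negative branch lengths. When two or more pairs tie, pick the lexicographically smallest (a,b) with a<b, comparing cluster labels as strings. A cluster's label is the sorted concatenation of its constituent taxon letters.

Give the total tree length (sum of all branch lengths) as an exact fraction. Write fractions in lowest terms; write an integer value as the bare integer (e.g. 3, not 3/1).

99/2

iteration 1: select B,S (d=7, Q=-132); attach at lengths (-13/2, 27/2); label the merged cluster BS
  updated: d(BS,O)=22, d(BS,U)=37
iteration 2: select BS,O (d=22, Q=-85); attach at lengths (33/2, 11/2); label the merged cluster BOS
  updated: d(BOS,U)=41/2
iteration 3: select BOS,U (d=41/2); attach at lengths (41/4, 41/4); label the merged cluster BOSU
final tree: (((B:-13/2,S:27/2):33/2,O:11/2):41/4,U:41/4)
total length: 99/2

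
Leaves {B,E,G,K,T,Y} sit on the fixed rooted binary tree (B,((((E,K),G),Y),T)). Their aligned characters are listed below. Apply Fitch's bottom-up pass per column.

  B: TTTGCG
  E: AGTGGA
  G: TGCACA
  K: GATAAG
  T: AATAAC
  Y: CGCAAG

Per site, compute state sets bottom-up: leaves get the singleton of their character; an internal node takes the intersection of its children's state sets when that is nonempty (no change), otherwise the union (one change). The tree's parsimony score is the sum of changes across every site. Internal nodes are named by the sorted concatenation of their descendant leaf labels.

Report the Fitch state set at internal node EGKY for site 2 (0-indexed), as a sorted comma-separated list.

[col 0] EK: children E:{A}, K:{G} ∪→ {A,G}; cost 1
[col 0] EGK: children EK:{A,G}, G:{T} ∪→ {A,G,T}; cost 1
[col 0] EGKY: children EGK:{A,G,T}, Y:{C} ∪→ {A,C,G,T}; cost 1
[col 0] EGKTY: children EGKY:{A,C,G,T}, T:{A} ∩→ {A}; cost 0
[col 0] BEGKTY: children B:{T}, EGKTY:{A} ∪→ {A,T}; cost 1
[col 1] EK: children E:{G}, K:{A} ∪→ {A,G}; cost 1
[col 1] EGK: children EK:{A,G}, G:{G} ∩→ {G}; cost 0
[col 1] EGKY: children EGK:{G}, Y:{G} ∩→ {G}; cost 0
[col 1] EGKTY: children EGKY:{G}, T:{A} ∪→ {A,G}; cost 1
[col 1] BEGKTY: children B:{T}, EGKTY:{A,G} ∪→ {A,G,T}; cost 1
[col 2] EK: children E:{T}, K:{T} ∩→ {T}; cost 0
[col 2] EGK: children EK:{T}, G:{C} ∪→ {C,T}; cost 1
[col 2] EGKY: children EGK:{C,T}, Y:{C} ∩→ {C}; cost 0
[col 2] EGKTY: children EGKY:{C}, T:{T} ∪→ {C,T}; cost 1
[col 2] BEGKTY: children B:{T}, EGKTY:{C,T} ∩→ {T}; cost 0
[col 3] EK: children E:{G}, K:{A} ∪→ {A,G}; cost 1
[col 3] EGK: children EK:{A,G}, G:{A} ∩→ {A}; cost 0
[col 3] EGKY: children EGK:{A}, Y:{A} ∩→ {A}; cost 0
[col 3] EGKTY: children EGKY:{A}, T:{A} ∩→ {A}; cost 0
[col 3] BEGKTY: children B:{G}, EGKTY:{A} ∪→ {A,G}; cost 1
[col 4] EK: children E:{G}, K:{A} ∪→ {A,G}; cost 1
[col 4] EGK: children EK:{A,G}, G:{C} ∪→ {A,C,G}; cost 1
[col 4] EGKY: children EGK:{A,C,G}, Y:{A} ∩→ {A}; cost 0
[col 4] EGKTY: children EGKY:{A}, T:{A} ∩→ {A}; cost 0
[col 4] BEGKTY: children B:{C}, EGKTY:{A} ∪→ {A,C}; cost 1
[col 5] EK: children E:{A}, K:{G} ∪→ {A,G}; cost 1
[col 5] EGK: children EK:{A,G}, G:{A} ∩→ {A}; cost 0
[col 5] EGKY: children EGK:{A}, Y:{G} ∪→ {A,G}; cost 1
[col 5] EGKTY: children EGKY:{A,G}, T:{C} ∪→ {A,C,G}; cost 1
[col 5] BEGKTY: children B:{G}, EGKTY:{A,C,G} ∩→ {G}; cost 0
per-site changes: [4, 3, 2, 2, 3, 3]; total = 17

C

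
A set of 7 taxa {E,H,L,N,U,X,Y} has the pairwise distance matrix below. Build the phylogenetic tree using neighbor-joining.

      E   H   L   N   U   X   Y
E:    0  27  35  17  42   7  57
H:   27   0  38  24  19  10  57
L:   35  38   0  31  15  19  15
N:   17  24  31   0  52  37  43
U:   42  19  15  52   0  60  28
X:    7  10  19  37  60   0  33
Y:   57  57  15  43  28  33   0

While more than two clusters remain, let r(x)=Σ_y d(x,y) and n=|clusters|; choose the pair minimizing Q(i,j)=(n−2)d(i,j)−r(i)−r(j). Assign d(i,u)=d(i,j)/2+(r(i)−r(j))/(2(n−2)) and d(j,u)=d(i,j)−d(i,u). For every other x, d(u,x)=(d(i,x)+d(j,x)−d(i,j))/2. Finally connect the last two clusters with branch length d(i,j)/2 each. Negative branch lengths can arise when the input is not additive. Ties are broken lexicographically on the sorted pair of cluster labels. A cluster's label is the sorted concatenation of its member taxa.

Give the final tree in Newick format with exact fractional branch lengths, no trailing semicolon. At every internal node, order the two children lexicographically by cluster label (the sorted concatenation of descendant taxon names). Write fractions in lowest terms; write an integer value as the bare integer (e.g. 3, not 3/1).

iteration 1: select E,X (d=7, Q=-316); attach at lengths (27/5, 8/5); label the merged cluster EX
  updated: d(EX,H)=15, d(EX,L)=47/2, d(EX,N)=47/2, d(EX,U)=95/2, d(EX,Y)=83/2
iteration 2: select L,Y (d=15, Q=-247); attach at lengths (-1/4, 61/4); label the merged cluster LY
  updated: d(EX,LY)=25, d(H,LY)=40, d(LY,N)=59/2, d(LY,U)=14
iteration 3: select LY,U (d=14, Q=-199); attach at lengths (3, 11); label the merged cluster LUY
  updated: d(EX,LUY)=117/4, d(H,LUY)=45/2, d(LUY,N)=135/4
iteration 4: select EX,N (d=47/2, Q=-102); attach at lengths (67/8, 121/8); label the merged cluster ENX
  updated: d(ENX,H)=31/4, d(ENX,LUY)=79/4
iteration 5: select ENX,H (d=31/4, Q=-50); attach at lengths (5/2, 21/4); label the merged cluster EHNX
  updated: d(EHNX,LUY)=69/4
iteration 6: select EHNX,LUY (d=69/4); attach at lengths (69/8, 69/8); label the merged cluster EHLNUXY
final tree: ((((E:27/5,X:8/5):67/8,N:121/8):5/2,H:21/4):69/8,((L:-1/4,Y:61/4):3,U:11):69/8)
total length: 169/2

((((E:27/5,X:8/5):67/8,N:121/8):5/2,H:21/4):69/8,((L:-1/4,Y:61/4):3,U:11):69/8)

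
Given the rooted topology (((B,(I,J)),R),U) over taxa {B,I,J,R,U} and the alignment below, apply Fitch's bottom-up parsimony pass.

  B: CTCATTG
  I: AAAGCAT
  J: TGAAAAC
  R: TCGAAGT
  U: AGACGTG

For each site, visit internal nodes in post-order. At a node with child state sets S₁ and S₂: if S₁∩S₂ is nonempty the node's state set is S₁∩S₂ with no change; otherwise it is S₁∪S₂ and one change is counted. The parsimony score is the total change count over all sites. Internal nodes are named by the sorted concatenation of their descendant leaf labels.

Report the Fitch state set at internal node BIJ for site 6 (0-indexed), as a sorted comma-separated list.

site 0, node IJ: I={A} ∪ J={T} → {A,T} (+1)
site 0, node BIJ: B={C} ∪ IJ={A,T} → {A,C,T} (+1)
site 0, node BIJR: BIJ={A,C,T} ∩ R={T} → {T} (+0)
site 0, node BIJRU: BIJR={T} ∪ U={A} → {A,T} (+1)
site 1, node IJ: I={A} ∪ J={G} → {A,G} (+1)
site 1, node BIJ: B={T} ∪ IJ={A,G} → {A,G,T} (+1)
site 1, node BIJR: BIJ={A,G,T} ∪ R={C} → {A,C,G,T} (+1)
site 1, node BIJRU: BIJR={A,C,G,T} ∩ U={G} → {G} (+0)
site 2, node IJ: I={A} ∩ J={A} → {A} (+0)
site 2, node BIJ: B={C} ∪ IJ={A} → {A,C} (+1)
site 2, node BIJR: BIJ={A,C} ∪ R={G} → {A,C,G} (+1)
site 2, node BIJRU: BIJR={A,C,G} ∩ U={A} → {A} (+0)
site 3, node IJ: I={G} ∪ J={A} → {A,G} (+1)
site 3, node BIJ: B={A} ∩ IJ={A,G} → {A} (+0)
site 3, node BIJR: BIJ={A} ∩ R={A} → {A} (+0)
site 3, node BIJRU: BIJR={A} ∪ U={C} → {A,C} (+1)
site 4, node IJ: I={C} ∪ J={A} → {A,C} (+1)
site 4, node BIJ: B={T} ∪ IJ={A,C} → {A,C,T} (+1)
site 4, node BIJR: BIJ={A,C,T} ∩ R={A} → {A} (+0)
site 4, node BIJRU: BIJR={A} ∪ U={G} → {A,G} (+1)
site 5, node IJ: I={A} ∩ J={A} → {A} (+0)
site 5, node BIJ: B={T} ∪ IJ={A} → {A,T} (+1)
site 5, node BIJR: BIJ={A,T} ∪ R={G} → {A,G,T} (+1)
site 5, node BIJRU: BIJR={A,G,T} ∩ U={T} → {T} (+0)
site 6, node IJ: I={T} ∪ J={C} → {C,T} (+1)
site 6, node BIJ: B={G} ∪ IJ={C,T} → {C,G,T} (+1)
site 6, node BIJR: BIJ={C,G,T} ∩ R={T} → {T} (+0)
site 6, node BIJRU: BIJR={T} ∪ U={G} → {G,T} (+1)
per-site changes: [3, 3, 2, 2, 3, 2, 3]; total = 18

C,G,T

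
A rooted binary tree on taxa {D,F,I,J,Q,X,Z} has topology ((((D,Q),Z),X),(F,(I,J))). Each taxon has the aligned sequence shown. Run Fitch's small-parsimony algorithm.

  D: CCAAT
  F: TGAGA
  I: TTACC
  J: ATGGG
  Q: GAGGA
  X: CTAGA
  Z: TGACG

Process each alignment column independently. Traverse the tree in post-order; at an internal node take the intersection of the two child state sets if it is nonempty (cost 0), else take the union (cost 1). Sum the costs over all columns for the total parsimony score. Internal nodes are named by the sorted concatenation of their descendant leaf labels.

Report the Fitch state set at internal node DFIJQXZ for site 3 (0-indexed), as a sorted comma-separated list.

G

site 0, node DQ: D={C} ∪ Q={G} → {C,G} (+1)
site 0, node DQZ: DQ={C,G} ∪ Z={T} → {C,G,T} (+1)
site 0, node DQXZ: DQZ={C,G,T} ∩ X={C} → {C} (+0)
site 0, node IJ: I={T} ∪ J={A} → {A,T} (+1)
site 0, node FIJ: F={T} ∩ IJ={A,T} → {T} (+0)
site 0, node DFIJQXZ: DQXZ={C} ∪ FIJ={T} → {C,T} (+1)
site 1, node DQ: D={C} ∪ Q={A} → {A,C} (+1)
site 1, node DQZ: DQ={A,C} ∪ Z={G} → {A,C,G} (+1)
site 1, node DQXZ: DQZ={A,C,G} ∪ X={T} → {A,C,G,T} (+1)
site 1, node IJ: I={T} ∩ J={T} → {T} (+0)
site 1, node FIJ: F={G} ∪ IJ={T} → {G,T} (+1)
site 1, node DFIJQXZ: DQXZ={A,C,G,T} ∩ FIJ={G,T} → {G,T} (+0)
site 2, node DQ: D={A} ∪ Q={G} → {A,G} (+1)
site 2, node DQZ: DQ={A,G} ∩ Z={A} → {A} (+0)
site 2, node DQXZ: DQZ={A} ∩ X={A} → {A} (+0)
site 2, node IJ: I={A} ∪ J={G} → {A,G} (+1)
site 2, node FIJ: F={A} ∩ IJ={A,G} → {A} (+0)
site 2, node DFIJQXZ: DQXZ={A} ∩ FIJ={A} → {A} (+0)
site 3, node DQ: D={A} ∪ Q={G} → {A,G} (+1)
site 3, node DQZ: DQ={A,G} ∪ Z={C} → {A,C,G} (+1)
site 3, node DQXZ: DQZ={A,C,G} ∩ X={G} → {G} (+0)
site 3, node IJ: I={C} ∪ J={G} → {C,G} (+1)
site 3, node FIJ: F={G} ∩ IJ={C,G} → {G} (+0)
site 3, node DFIJQXZ: DQXZ={G} ∩ FIJ={G} → {G} (+0)
site 4, node DQ: D={T} ∪ Q={A} → {A,T} (+1)
site 4, node DQZ: DQ={A,T} ∪ Z={G} → {A,G,T} (+1)
site 4, node DQXZ: DQZ={A,G,T} ∩ X={A} → {A} (+0)
site 4, node IJ: I={C} ∪ J={G} → {C,G} (+1)
site 4, node FIJ: F={A} ∪ IJ={C,G} → {A,C,G} (+1)
site 4, node DFIJQXZ: DQXZ={A} ∩ FIJ={A,C,G} → {A} (+0)
per-site changes: [4, 4, 2, 3, 4]; total = 17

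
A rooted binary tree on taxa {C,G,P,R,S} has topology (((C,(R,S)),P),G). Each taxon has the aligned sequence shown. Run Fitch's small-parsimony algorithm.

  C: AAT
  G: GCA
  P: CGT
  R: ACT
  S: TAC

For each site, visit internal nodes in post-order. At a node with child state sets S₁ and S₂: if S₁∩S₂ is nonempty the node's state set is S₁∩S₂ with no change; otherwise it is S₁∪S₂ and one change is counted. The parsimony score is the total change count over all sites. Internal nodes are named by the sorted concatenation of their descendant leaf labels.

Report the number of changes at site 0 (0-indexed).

[col 0] RS: children R:{A}, S:{T} ∪→ {A,T}; cost 1
[col 0] CRS: children C:{A}, RS:{A,T} ∩→ {A}; cost 0
[col 0] CPRS: children CRS:{A}, P:{C} ∪→ {A,C}; cost 1
[col 0] CGPRS: children CPRS:{A,C}, G:{G} ∪→ {A,C,G}; cost 1
[col 1] RS: children R:{C}, S:{A} ∪→ {A,C}; cost 1
[col 1] CRS: children C:{A}, RS:{A,C} ∩→ {A}; cost 0
[col 1] CPRS: children CRS:{A}, P:{G} ∪→ {A,G}; cost 1
[col 1] CGPRS: children CPRS:{A,G}, G:{C} ∪→ {A,C,G}; cost 1
[col 2] RS: children R:{T}, S:{C} ∪→ {C,T}; cost 1
[col 2] CRS: children C:{T}, RS:{C,T} ∩→ {T}; cost 0
[col 2] CPRS: children CRS:{T}, P:{T} ∩→ {T}; cost 0
[col 2] CGPRS: children CPRS:{T}, G:{A} ∪→ {A,T}; cost 1
per-site changes: [3, 3, 2]; total = 8

3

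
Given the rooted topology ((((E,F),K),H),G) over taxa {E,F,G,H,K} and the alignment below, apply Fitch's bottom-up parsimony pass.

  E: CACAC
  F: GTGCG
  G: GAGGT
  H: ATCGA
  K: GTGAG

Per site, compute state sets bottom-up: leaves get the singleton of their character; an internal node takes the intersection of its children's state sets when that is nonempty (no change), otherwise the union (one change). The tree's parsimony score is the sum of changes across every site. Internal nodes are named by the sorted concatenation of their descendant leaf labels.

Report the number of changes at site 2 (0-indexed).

[col 0] EF: children E:{C}, F:{G} ∪→ {C,G}; cost 1
[col 0] EFK: children EF:{C,G}, K:{G} ∩→ {G}; cost 0
[col 0] EFHK: children EFK:{G}, H:{A} ∪→ {A,G}; cost 1
[col 0] EFGHK: children EFHK:{A,G}, G:{G} ∩→ {G}; cost 0
[col 1] EF: children E:{A}, F:{T} ∪→ {A,T}; cost 1
[col 1] EFK: children EF:{A,T}, K:{T} ∩→ {T}; cost 0
[col 1] EFHK: children EFK:{T}, H:{T} ∩→ {T}; cost 0
[col 1] EFGHK: children EFHK:{T}, G:{A} ∪→ {A,T}; cost 1
[col 2] EF: children E:{C}, F:{G} ∪→ {C,G}; cost 1
[col 2] EFK: children EF:{C,G}, K:{G} ∩→ {G}; cost 0
[col 2] EFHK: children EFK:{G}, H:{C} ∪→ {C,G}; cost 1
[col 2] EFGHK: children EFHK:{C,G}, G:{G} ∩→ {G}; cost 0
[col 3] EF: children E:{A}, F:{C} ∪→ {A,C}; cost 1
[col 3] EFK: children EF:{A,C}, K:{A} ∩→ {A}; cost 0
[col 3] EFHK: children EFK:{A}, H:{G} ∪→ {A,G}; cost 1
[col 3] EFGHK: children EFHK:{A,G}, G:{G} ∩→ {G}; cost 0
[col 4] EF: children E:{C}, F:{G} ∪→ {C,G}; cost 1
[col 4] EFK: children EF:{C,G}, K:{G} ∩→ {G}; cost 0
[col 4] EFHK: children EFK:{G}, H:{A} ∪→ {A,G}; cost 1
[col 4] EFGHK: children EFHK:{A,G}, G:{T} ∪→ {A,G,T}; cost 1
per-site changes: [2, 2, 2, 2, 3]; total = 11

2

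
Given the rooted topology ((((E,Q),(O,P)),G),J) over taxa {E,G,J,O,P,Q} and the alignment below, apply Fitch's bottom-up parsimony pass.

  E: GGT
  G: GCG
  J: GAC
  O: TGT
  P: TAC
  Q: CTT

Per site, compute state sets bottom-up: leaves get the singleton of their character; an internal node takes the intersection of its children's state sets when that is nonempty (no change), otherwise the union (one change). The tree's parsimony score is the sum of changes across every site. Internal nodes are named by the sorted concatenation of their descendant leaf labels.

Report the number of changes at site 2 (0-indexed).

[col 0] EQ: children E:{G}, Q:{C} ∪→ {C,G}; cost 1
[col 0] OP: children O:{T}, P:{T} ∩→ {T}; cost 0
[col 0] EOPQ: children EQ:{C,G}, OP:{T} ∪→ {C,G,T}; cost 1
[col 0] EGOPQ: children EOPQ:{C,G,T}, G:{G} ∩→ {G}; cost 0
[col 0] EGJOPQ: children EGOPQ:{G}, J:{G} ∩→ {G}; cost 0
[col 1] EQ: children E:{G}, Q:{T} ∪→ {G,T}; cost 1
[col 1] OP: children O:{G}, P:{A} ∪→ {A,G}; cost 1
[col 1] EOPQ: children EQ:{G,T}, OP:{A,G} ∩→ {G}; cost 0
[col 1] EGOPQ: children EOPQ:{G}, G:{C} ∪→ {C,G}; cost 1
[col 1] EGJOPQ: children EGOPQ:{C,G}, J:{A} ∪→ {A,C,G}; cost 1
[col 2] EQ: children E:{T}, Q:{T} ∩→ {T}; cost 0
[col 2] OP: children O:{T}, P:{C} ∪→ {C,T}; cost 1
[col 2] EOPQ: children EQ:{T}, OP:{C,T} ∩→ {T}; cost 0
[col 2] EGOPQ: children EOPQ:{T}, G:{G} ∪→ {G,T}; cost 1
[col 2] EGJOPQ: children EGOPQ:{G,T}, J:{C} ∪→ {C,G,T}; cost 1
per-site changes: [2, 4, 3]; total = 9

3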